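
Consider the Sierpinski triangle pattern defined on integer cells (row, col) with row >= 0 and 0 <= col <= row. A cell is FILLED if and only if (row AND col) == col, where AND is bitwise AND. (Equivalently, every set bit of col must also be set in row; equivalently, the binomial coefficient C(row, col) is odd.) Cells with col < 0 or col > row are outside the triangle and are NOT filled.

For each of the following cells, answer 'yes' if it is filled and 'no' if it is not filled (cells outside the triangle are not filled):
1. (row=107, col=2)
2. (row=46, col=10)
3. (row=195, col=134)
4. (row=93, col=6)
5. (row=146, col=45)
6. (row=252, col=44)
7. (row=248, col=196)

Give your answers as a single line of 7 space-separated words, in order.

Answer: yes yes no no no yes no

Derivation:
(107,2): row=0b1101011, col=0b10, row AND col = 0b10 = 2; 2 == 2 -> filled
(46,10): row=0b101110, col=0b1010, row AND col = 0b1010 = 10; 10 == 10 -> filled
(195,134): row=0b11000011, col=0b10000110, row AND col = 0b10000010 = 130; 130 != 134 -> empty
(93,6): row=0b1011101, col=0b110, row AND col = 0b100 = 4; 4 != 6 -> empty
(146,45): row=0b10010010, col=0b101101, row AND col = 0b0 = 0; 0 != 45 -> empty
(252,44): row=0b11111100, col=0b101100, row AND col = 0b101100 = 44; 44 == 44 -> filled
(248,196): row=0b11111000, col=0b11000100, row AND col = 0b11000000 = 192; 192 != 196 -> empty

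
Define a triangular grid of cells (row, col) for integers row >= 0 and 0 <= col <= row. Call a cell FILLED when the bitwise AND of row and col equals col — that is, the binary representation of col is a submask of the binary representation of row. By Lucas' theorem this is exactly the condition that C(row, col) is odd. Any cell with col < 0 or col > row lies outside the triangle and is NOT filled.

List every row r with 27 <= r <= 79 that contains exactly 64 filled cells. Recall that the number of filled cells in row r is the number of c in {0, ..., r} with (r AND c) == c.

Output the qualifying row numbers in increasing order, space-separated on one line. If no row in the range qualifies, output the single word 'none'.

Row r has 2^popcount(r) filled cells, so we need popcount(r) = log2(64) = 6.
Scan r = 27..79 and keep those with exactly 6 one-bits:
r=27=11011 popcount=4 -> skip
r=28=11100 popcount=3 -> skip
r=29=11101 popcount=4 -> skip
r=30=11110 popcount=4 -> skip
r=31=11111 popcount=5 -> skip
r=32=100000 popcount=1 -> skip
r=33=100001 popcount=2 -> skip
r=34=100010 popcount=2 -> skip
r=35=100011 popcount=3 -> skip
r=36=100100 popcount=2 -> skip
r=37=100101 popcount=3 -> skip
r=38=100110 popcount=3 -> skip
r=39=100111 popcount=4 -> skip
r=40=101000 popcount=2 -> skip
r=41=101001 popcount=3 -> skip
r=42=101010 popcount=3 -> skip
r=43=101011 popcount=4 -> skip
r=44=101100 popcount=3 -> skip
r=45=101101 popcount=4 -> skip
r=46=101110 popcount=4 -> skip
r=47=101111 popcount=5 -> skip
r=48=110000 popcount=2 -> skip
r=49=110001 popcount=3 -> skip
r=50=110010 popcount=3 -> skip
r=51=110011 popcount=4 -> skip
r=52=110100 popcount=3 -> skip
r=53=110101 popcount=4 -> skip
r=54=110110 popcount=4 -> skip
r=55=110111 popcount=5 -> skip
r=56=111000 popcount=3 -> skip
r=57=111001 popcount=4 -> skip
r=58=111010 popcount=4 -> skip
r=59=111011 popcount=5 -> skip
r=60=111100 popcount=4 -> skip
r=61=111101 popcount=5 -> skip
r=62=111110 popcount=5 -> skip
r=63=111111 popcount=6 -> KEEP
r=64=1000000 popcount=1 -> skip
r=65=1000001 popcount=2 -> skip
r=66=1000010 popcount=2 -> skip
r=67=1000011 popcount=3 -> skip
r=68=1000100 popcount=2 -> skip
r=69=1000101 popcount=3 -> skip
r=70=1000110 popcount=3 -> skip
r=71=1000111 popcount=4 -> skip
r=72=1001000 popcount=2 -> skip
r=73=1001001 popcount=3 -> skip
r=74=1001010 popcount=3 -> skip
r=75=1001011 popcount=4 -> skip
r=76=1001100 popcount=3 -> skip
r=77=1001101 popcount=4 -> skip
r=78=1001110 popcount=4 -> skip
r=79=1001111 popcount=5 -> skip
Kept rows: 63

Answer: 63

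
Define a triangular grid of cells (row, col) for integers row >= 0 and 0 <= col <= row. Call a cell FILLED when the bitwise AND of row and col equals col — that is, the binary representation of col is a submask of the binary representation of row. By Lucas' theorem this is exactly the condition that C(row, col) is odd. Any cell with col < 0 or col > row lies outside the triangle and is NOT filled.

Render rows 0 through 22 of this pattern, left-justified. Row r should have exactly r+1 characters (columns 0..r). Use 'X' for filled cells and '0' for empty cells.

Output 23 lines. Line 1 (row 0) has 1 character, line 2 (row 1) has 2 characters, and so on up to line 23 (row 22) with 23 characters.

r0=0: X
r1=1: XX
r2=10: X0X
r3=11: XXXX
r4=100: X000X
r5=101: XX00XX
r6=110: X0X0X0X
r7=111: XXXXXXXX
r8=1000: X0000000X
r9=1001: XX000000XX
r10=1010: X0X00000X0X
r11=1011: XXXX0000XXXX
r12=1100: X000X000X000X
r13=1101: XX00XX00XX00XX
r14=1110: X0X0X0X0X0X0X0X
r15=1111: XXXXXXXXXXXXXXXX
r16=10000: X000000000000000X
r17=10001: XX00000000000000XX
r18=10010: X0X0000000000000X0X
r19=10011: XXXX000000000000XXXX
r20=10100: X000X00000000000X000X
r21=10101: XX00XX0000000000XX00XX
r22=10110: X0X0X0X000000000X0X0X0X

Answer: X
XX
X0X
XXXX
X000X
XX00XX
X0X0X0X
XXXXXXXX
X0000000X
XX000000XX
X0X00000X0X
XXXX0000XXXX
X000X000X000X
XX00XX00XX00XX
X0X0X0X0X0X0X0X
XXXXXXXXXXXXXXXX
X000000000000000X
XX00000000000000XX
X0X0000000000000X0X
XXXX000000000000XXXX
X000X00000000000X000X
XX00XX0000000000XX00XX
X0X0X0X000000000X0X0X0X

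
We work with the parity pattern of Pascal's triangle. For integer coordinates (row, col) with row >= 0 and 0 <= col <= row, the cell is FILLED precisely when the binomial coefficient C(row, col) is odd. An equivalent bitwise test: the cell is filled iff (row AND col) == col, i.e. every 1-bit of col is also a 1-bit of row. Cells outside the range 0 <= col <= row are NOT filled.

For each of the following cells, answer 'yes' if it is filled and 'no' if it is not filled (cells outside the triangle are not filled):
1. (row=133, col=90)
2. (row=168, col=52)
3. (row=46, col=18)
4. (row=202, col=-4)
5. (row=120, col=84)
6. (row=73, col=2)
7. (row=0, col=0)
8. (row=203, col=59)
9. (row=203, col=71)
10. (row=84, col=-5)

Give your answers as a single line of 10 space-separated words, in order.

Answer: no no no no no no yes no no no

Derivation:
(133,90): row=0b10000101, col=0b1011010, row AND col = 0b0 = 0; 0 != 90 -> empty
(168,52): row=0b10101000, col=0b110100, row AND col = 0b100000 = 32; 32 != 52 -> empty
(46,18): row=0b101110, col=0b10010, row AND col = 0b10 = 2; 2 != 18 -> empty
(202,-4): col outside [0, 202] -> not filled
(120,84): row=0b1111000, col=0b1010100, row AND col = 0b1010000 = 80; 80 != 84 -> empty
(73,2): row=0b1001001, col=0b10, row AND col = 0b0 = 0; 0 != 2 -> empty
(0,0): row=0b0, col=0b0, row AND col = 0b0 = 0; 0 == 0 -> filled
(203,59): row=0b11001011, col=0b111011, row AND col = 0b1011 = 11; 11 != 59 -> empty
(203,71): row=0b11001011, col=0b1000111, row AND col = 0b1000011 = 67; 67 != 71 -> empty
(84,-5): col outside [0, 84] -> not filled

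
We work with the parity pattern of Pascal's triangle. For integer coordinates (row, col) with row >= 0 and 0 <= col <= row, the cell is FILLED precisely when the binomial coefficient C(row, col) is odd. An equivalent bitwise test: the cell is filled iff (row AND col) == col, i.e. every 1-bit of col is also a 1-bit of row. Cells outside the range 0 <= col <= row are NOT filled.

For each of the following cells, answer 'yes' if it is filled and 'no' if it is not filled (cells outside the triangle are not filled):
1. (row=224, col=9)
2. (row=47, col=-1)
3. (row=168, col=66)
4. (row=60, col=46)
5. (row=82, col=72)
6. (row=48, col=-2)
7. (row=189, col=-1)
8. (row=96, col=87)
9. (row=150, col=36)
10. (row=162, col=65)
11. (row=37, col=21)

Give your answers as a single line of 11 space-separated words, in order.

(224,9): row=0b11100000, col=0b1001, row AND col = 0b0 = 0; 0 != 9 -> empty
(47,-1): col outside [0, 47] -> not filled
(168,66): row=0b10101000, col=0b1000010, row AND col = 0b0 = 0; 0 != 66 -> empty
(60,46): row=0b111100, col=0b101110, row AND col = 0b101100 = 44; 44 != 46 -> empty
(82,72): row=0b1010010, col=0b1001000, row AND col = 0b1000000 = 64; 64 != 72 -> empty
(48,-2): col outside [0, 48] -> not filled
(189,-1): col outside [0, 189] -> not filled
(96,87): row=0b1100000, col=0b1010111, row AND col = 0b1000000 = 64; 64 != 87 -> empty
(150,36): row=0b10010110, col=0b100100, row AND col = 0b100 = 4; 4 != 36 -> empty
(162,65): row=0b10100010, col=0b1000001, row AND col = 0b0 = 0; 0 != 65 -> empty
(37,21): row=0b100101, col=0b10101, row AND col = 0b101 = 5; 5 != 21 -> empty

Answer: no no no no no no no no no no no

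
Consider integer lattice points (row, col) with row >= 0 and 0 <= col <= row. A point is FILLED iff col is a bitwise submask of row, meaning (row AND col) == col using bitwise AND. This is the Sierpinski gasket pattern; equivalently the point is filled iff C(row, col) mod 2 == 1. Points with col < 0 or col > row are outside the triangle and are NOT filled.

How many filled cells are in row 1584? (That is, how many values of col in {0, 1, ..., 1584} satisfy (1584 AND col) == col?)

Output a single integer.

1584 in binary = 11000110000
popcount(1584) = number of 1-bits in 11000110000 = 4
A col c satisfies (1584 AND c) == c iff every set bit of c is also set in 1584; each of the 4 set bits of 1584 can independently be on or off in c.
count = 2^4 = 16

Answer: 16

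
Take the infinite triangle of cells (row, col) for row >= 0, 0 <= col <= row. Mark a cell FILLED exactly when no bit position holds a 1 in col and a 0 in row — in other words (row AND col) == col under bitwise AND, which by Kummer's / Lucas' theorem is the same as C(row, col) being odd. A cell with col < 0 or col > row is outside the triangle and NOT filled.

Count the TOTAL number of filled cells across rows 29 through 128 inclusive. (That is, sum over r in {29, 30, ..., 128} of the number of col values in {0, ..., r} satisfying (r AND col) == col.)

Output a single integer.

Answer: 2010

Derivation:
r29=11101 pc4: +16 =16
r30=11110 pc4: +16 =32
r31=11111 pc5: +32 =64
r32=100000 pc1: +2 =66
r33=100001 pc2: +4 =70
r34=100010 pc2: +4 =74
r35=100011 pc3: +8 =82
r36=100100 pc2: +4 =86
r37=100101 pc3: +8 =94
r38=100110 pc3: +8 =102
r39=100111 pc4: +16 =118
r40=101000 pc2: +4 =122
r41=101001 pc3: +8 =130
r42=101010 pc3: +8 =138
r43=101011 pc4: +16 =154
r44=101100 pc3: +8 =162
r45=101101 pc4: +16 =178
r46=101110 pc4: +16 =194
r47=101111 pc5: +32 =226
r48=110000 pc2: +4 =230
r49=110001 pc3: +8 =238
r50=110010 pc3: +8 =246
r51=110011 pc4: +16 =262
r52=110100 pc3: +8 =270
r53=110101 pc4: +16 =286
r54=110110 pc4: +16 =302
r55=110111 pc5: +32 =334
r56=111000 pc3: +8 =342
r57=111001 pc4: +16 =358
r58=111010 pc4: +16 =374
r59=111011 pc5: +32 =406
r60=111100 pc4: +16 =422
r61=111101 pc5: +32 =454
r62=111110 pc5: +32 =486
r63=111111 pc6: +64 =550
r64=1000000 pc1: +2 =552
r65=1000001 pc2: +4 =556
r66=1000010 pc2: +4 =560
r67=1000011 pc3: +8 =568
r68=1000100 pc2: +4 =572
r69=1000101 pc3: +8 =580
r70=1000110 pc3: +8 =588
r71=1000111 pc4: +16 =604
r72=1001000 pc2: +4 =608
r73=1001001 pc3: +8 =616
r74=1001010 pc3: +8 =624
r75=1001011 pc4: +16 =640
r76=1001100 pc3: +8 =648
r77=1001101 pc4: +16 =664
r78=1001110 pc4: +16 =680
r79=1001111 pc5: +32 =712
r80=1010000 pc2: +4 =716
r81=1010001 pc3: +8 =724
r82=1010010 pc3: +8 =732
r83=1010011 pc4: +16 =748
r84=1010100 pc3: +8 =756
r85=1010101 pc4: +16 =772
r86=1010110 pc4: +16 =788
r87=1010111 pc5: +32 =820
r88=1011000 pc3: +8 =828
r89=1011001 pc4: +16 =844
r90=1011010 pc4: +16 =860
r91=1011011 pc5: +32 =892
r92=1011100 pc4: +16 =908
r93=1011101 pc5: +32 =940
r94=1011110 pc5: +32 =972
r95=1011111 pc6: +64 =1036
r96=1100000 pc2: +4 =1040
r97=1100001 pc3: +8 =1048
r98=1100010 pc3: +8 =1056
r99=1100011 pc4: +16 =1072
r100=1100100 pc3: +8 =1080
r101=1100101 pc4: +16 =1096
r102=1100110 pc4: +16 =1112
r103=1100111 pc5: +32 =1144
r104=1101000 pc3: +8 =1152
r105=1101001 pc4: +16 =1168
r106=1101010 pc4: +16 =1184
r107=1101011 pc5: +32 =1216
r108=1101100 pc4: +16 =1232
r109=1101101 pc5: +32 =1264
r110=1101110 pc5: +32 =1296
r111=1101111 pc6: +64 =1360
r112=1110000 pc3: +8 =1368
r113=1110001 pc4: +16 =1384
r114=1110010 pc4: +16 =1400
r115=1110011 pc5: +32 =1432
r116=1110100 pc4: +16 =1448
r117=1110101 pc5: +32 =1480
r118=1110110 pc5: +32 =1512
r119=1110111 pc6: +64 =1576
r120=1111000 pc4: +16 =1592
r121=1111001 pc5: +32 =1624
r122=1111010 pc5: +32 =1656
r123=1111011 pc6: +64 =1720
r124=1111100 pc5: +32 =1752
r125=1111101 pc6: +64 =1816
r126=1111110 pc6: +64 =1880
r127=1111111 pc7: +128 =2008
r128=10000000 pc1: +2 =2010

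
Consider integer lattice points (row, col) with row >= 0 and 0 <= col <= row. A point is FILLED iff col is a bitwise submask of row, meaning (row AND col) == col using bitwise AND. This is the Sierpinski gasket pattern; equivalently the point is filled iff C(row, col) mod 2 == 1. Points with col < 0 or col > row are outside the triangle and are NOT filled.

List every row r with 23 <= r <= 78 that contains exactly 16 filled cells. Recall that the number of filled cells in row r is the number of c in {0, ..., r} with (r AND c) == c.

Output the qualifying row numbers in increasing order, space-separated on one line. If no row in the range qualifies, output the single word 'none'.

Answer: 23 27 29 30 39 43 45 46 51 53 54 57 58 60 71 75 77 78

Derivation:
Row r has 2^popcount(r) filled cells, so we need popcount(r) = log2(16) = 4.
Scan r = 23..78 and keep those with exactly 4 one-bits:
r=23=10111 popcount=4 -> KEEP
r=24=11000 popcount=2 -> skip
r=25=11001 popcount=3 -> skip
r=26=11010 popcount=3 -> skip
r=27=11011 popcount=4 -> KEEP
r=28=11100 popcount=3 -> skip
r=29=11101 popcount=4 -> KEEP
r=30=11110 popcount=4 -> KEEP
r=31=11111 popcount=5 -> skip
r=32=100000 popcount=1 -> skip
r=33=100001 popcount=2 -> skip
r=34=100010 popcount=2 -> skip
r=35=100011 popcount=3 -> skip
r=36=100100 popcount=2 -> skip
r=37=100101 popcount=3 -> skip
r=38=100110 popcount=3 -> skip
r=39=100111 popcount=4 -> KEEP
r=40=101000 popcount=2 -> skip
r=41=101001 popcount=3 -> skip
r=42=101010 popcount=3 -> skip
r=43=101011 popcount=4 -> KEEP
r=44=101100 popcount=3 -> skip
r=45=101101 popcount=4 -> KEEP
r=46=101110 popcount=4 -> KEEP
r=47=101111 popcount=5 -> skip
r=48=110000 popcount=2 -> skip
r=49=110001 popcount=3 -> skip
r=50=110010 popcount=3 -> skip
r=51=110011 popcount=4 -> KEEP
r=52=110100 popcount=3 -> skip
r=53=110101 popcount=4 -> KEEP
r=54=110110 popcount=4 -> KEEP
r=55=110111 popcount=5 -> skip
r=56=111000 popcount=3 -> skip
r=57=111001 popcount=4 -> KEEP
r=58=111010 popcount=4 -> KEEP
r=59=111011 popcount=5 -> skip
r=60=111100 popcount=4 -> KEEP
r=61=111101 popcount=5 -> skip
r=62=111110 popcount=5 -> skip
r=63=111111 popcount=6 -> skip
r=64=1000000 popcount=1 -> skip
r=65=1000001 popcount=2 -> skip
r=66=1000010 popcount=2 -> skip
r=67=1000011 popcount=3 -> skip
r=68=1000100 popcount=2 -> skip
r=69=1000101 popcount=3 -> skip
r=70=1000110 popcount=3 -> skip
r=71=1000111 popcount=4 -> KEEP
r=72=1001000 popcount=2 -> skip
r=73=1001001 popcount=3 -> skip
r=74=1001010 popcount=3 -> skip
r=75=1001011 popcount=4 -> KEEP
r=76=1001100 popcount=3 -> skip
r=77=1001101 popcount=4 -> KEEP
r=78=1001110 popcount=4 -> KEEP
Kept rows: 23 27 29 30 39 43 45 46 51 53 54 57 58 60 71 75 77 78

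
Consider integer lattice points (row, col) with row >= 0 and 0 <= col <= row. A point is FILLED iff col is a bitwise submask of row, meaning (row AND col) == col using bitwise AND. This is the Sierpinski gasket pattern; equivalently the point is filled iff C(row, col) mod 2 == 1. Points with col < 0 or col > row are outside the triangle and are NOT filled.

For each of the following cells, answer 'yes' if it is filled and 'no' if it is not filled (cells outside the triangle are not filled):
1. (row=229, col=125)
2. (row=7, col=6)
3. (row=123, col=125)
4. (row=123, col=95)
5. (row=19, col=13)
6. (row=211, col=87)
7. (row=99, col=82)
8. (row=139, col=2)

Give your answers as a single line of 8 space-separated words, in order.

Answer: no yes no no no no no yes

Derivation:
(229,125): row=0b11100101, col=0b1111101, row AND col = 0b1100101 = 101; 101 != 125 -> empty
(7,6): row=0b111, col=0b110, row AND col = 0b110 = 6; 6 == 6 -> filled
(123,125): col outside [0, 123] -> not filled
(123,95): row=0b1111011, col=0b1011111, row AND col = 0b1011011 = 91; 91 != 95 -> empty
(19,13): row=0b10011, col=0b1101, row AND col = 0b1 = 1; 1 != 13 -> empty
(211,87): row=0b11010011, col=0b1010111, row AND col = 0b1010011 = 83; 83 != 87 -> empty
(99,82): row=0b1100011, col=0b1010010, row AND col = 0b1000010 = 66; 66 != 82 -> empty
(139,2): row=0b10001011, col=0b10, row AND col = 0b10 = 2; 2 == 2 -> filled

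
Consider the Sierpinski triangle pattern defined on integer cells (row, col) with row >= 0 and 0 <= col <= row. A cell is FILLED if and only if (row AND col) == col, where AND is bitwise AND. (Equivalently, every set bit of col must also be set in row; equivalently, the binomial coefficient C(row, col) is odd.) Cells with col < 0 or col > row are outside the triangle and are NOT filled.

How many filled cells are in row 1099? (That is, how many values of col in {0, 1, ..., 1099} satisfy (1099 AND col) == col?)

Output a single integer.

1099 in binary = 10001001011
popcount(1099) = number of 1-bits in 10001001011 = 5
A col c satisfies (1099 AND c) == c iff every set bit of c is also set in 1099; each of the 5 set bits of 1099 can independently be on or off in c.
count = 2^5 = 32

Answer: 32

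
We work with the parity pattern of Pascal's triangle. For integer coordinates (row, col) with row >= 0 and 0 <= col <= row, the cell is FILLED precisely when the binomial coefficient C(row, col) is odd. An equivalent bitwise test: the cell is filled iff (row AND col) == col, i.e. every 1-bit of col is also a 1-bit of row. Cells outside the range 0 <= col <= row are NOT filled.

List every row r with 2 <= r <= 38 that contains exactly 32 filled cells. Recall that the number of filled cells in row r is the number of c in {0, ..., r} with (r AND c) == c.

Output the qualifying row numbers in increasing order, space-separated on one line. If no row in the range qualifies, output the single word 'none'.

Answer: 31

Derivation:
Row r has 2^popcount(r) filled cells, so we need popcount(r) = log2(32) = 5.
Scan r = 2..38 and keep those with exactly 5 one-bits:
r=2=10 popcount=1 -> skip
r=3=11 popcount=2 -> skip
r=4=100 popcount=1 -> skip
r=5=101 popcount=2 -> skip
r=6=110 popcount=2 -> skip
r=7=111 popcount=3 -> skip
r=8=1000 popcount=1 -> skip
r=9=1001 popcount=2 -> skip
r=10=1010 popcount=2 -> skip
r=11=1011 popcount=3 -> skip
r=12=1100 popcount=2 -> skip
r=13=1101 popcount=3 -> skip
r=14=1110 popcount=3 -> skip
r=15=1111 popcount=4 -> skip
r=16=10000 popcount=1 -> skip
r=17=10001 popcount=2 -> skip
r=18=10010 popcount=2 -> skip
r=19=10011 popcount=3 -> skip
r=20=10100 popcount=2 -> skip
r=21=10101 popcount=3 -> skip
r=22=10110 popcount=3 -> skip
r=23=10111 popcount=4 -> skip
r=24=11000 popcount=2 -> skip
r=25=11001 popcount=3 -> skip
r=26=11010 popcount=3 -> skip
r=27=11011 popcount=4 -> skip
r=28=11100 popcount=3 -> skip
r=29=11101 popcount=4 -> skip
r=30=11110 popcount=4 -> skip
r=31=11111 popcount=5 -> KEEP
r=32=100000 popcount=1 -> skip
r=33=100001 popcount=2 -> skip
r=34=100010 popcount=2 -> skip
r=35=100011 popcount=3 -> skip
r=36=100100 popcount=2 -> skip
r=37=100101 popcount=3 -> skip
r=38=100110 popcount=3 -> skip
Kept rows: 31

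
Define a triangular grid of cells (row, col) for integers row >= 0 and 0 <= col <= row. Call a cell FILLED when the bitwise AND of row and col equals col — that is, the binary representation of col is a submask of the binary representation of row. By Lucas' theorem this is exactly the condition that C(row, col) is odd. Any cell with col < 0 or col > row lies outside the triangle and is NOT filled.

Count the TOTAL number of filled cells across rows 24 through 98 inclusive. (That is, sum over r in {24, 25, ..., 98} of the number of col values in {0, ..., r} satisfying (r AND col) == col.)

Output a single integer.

r24=11000 pc2: +4 =4
r25=11001 pc3: +8 =12
r26=11010 pc3: +8 =20
r27=11011 pc4: +16 =36
r28=11100 pc3: +8 =44
r29=11101 pc4: +16 =60
r30=11110 pc4: +16 =76
r31=11111 pc5: +32 =108
r32=100000 pc1: +2 =110
r33=100001 pc2: +4 =114
r34=100010 pc2: +4 =118
r35=100011 pc3: +8 =126
r36=100100 pc2: +4 =130
r37=100101 pc3: +8 =138
r38=100110 pc3: +8 =146
r39=100111 pc4: +16 =162
r40=101000 pc2: +4 =166
r41=101001 pc3: +8 =174
r42=101010 pc3: +8 =182
r43=101011 pc4: +16 =198
r44=101100 pc3: +8 =206
r45=101101 pc4: +16 =222
r46=101110 pc4: +16 =238
r47=101111 pc5: +32 =270
r48=110000 pc2: +4 =274
r49=110001 pc3: +8 =282
r50=110010 pc3: +8 =290
r51=110011 pc4: +16 =306
r52=110100 pc3: +8 =314
r53=110101 pc4: +16 =330
r54=110110 pc4: +16 =346
r55=110111 pc5: +32 =378
r56=111000 pc3: +8 =386
r57=111001 pc4: +16 =402
r58=111010 pc4: +16 =418
r59=111011 pc5: +32 =450
r60=111100 pc4: +16 =466
r61=111101 pc5: +32 =498
r62=111110 pc5: +32 =530
r63=111111 pc6: +64 =594
r64=1000000 pc1: +2 =596
r65=1000001 pc2: +4 =600
r66=1000010 pc2: +4 =604
r67=1000011 pc3: +8 =612
r68=1000100 pc2: +4 =616
r69=1000101 pc3: +8 =624
r70=1000110 pc3: +8 =632
r71=1000111 pc4: +16 =648
r72=1001000 pc2: +4 =652
r73=1001001 pc3: +8 =660
r74=1001010 pc3: +8 =668
r75=1001011 pc4: +16 =684
r76=1001100 pc3: +8 =692
r77=1001101 pc4: +16 =708
r78=1001110 pc4: +16 =724
r79=1001111 pc5: +32 =756
r80=1010000 pc2: +4 =760
r81=1010001 pc3: +8 =768
r82=1010010 pc3: +8 =776
r83=1010011 pc4: +16 =792
r84=1010100 pc3: +8 =800
r85=1010101 pc4: +16 =816
r86=1010110 pc4: +16 =832
r87=1010111 pc5: +32 =864
r88=1011000 pc3: +8 =872
r89=1011001 pc4: +16 =888
r90=1011010 pc4: +16 =904
r91=1011011 pc5: +32 =936
r92=1011100 pc4: +16 =952
r93=1011101 pc5: +32 =984
r94=1011110 pc5: +32 =1016
r95=1011111 pc6: +64 =1080
r96=1100000 pc2: +4 =1084
r97=1100001 pc3: +8 =1092
r98=1100010 pc3: +8 =1100

Answer: 1100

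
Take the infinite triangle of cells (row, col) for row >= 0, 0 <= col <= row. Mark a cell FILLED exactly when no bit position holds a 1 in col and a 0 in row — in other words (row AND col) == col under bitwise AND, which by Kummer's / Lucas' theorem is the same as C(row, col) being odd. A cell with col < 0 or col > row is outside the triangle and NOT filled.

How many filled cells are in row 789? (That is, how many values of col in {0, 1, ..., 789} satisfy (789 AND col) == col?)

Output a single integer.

Answer: 32

Derivation:
789 in binary = 1100010101
popcount(789) = number of 1-bits in 1100010101 = 5
A col c satisfies (789 AND c) == c iff every set bit of c is also set in 789; each of the 5 set bits of 789 can independently be on or off in c.
count = 2^5 = 32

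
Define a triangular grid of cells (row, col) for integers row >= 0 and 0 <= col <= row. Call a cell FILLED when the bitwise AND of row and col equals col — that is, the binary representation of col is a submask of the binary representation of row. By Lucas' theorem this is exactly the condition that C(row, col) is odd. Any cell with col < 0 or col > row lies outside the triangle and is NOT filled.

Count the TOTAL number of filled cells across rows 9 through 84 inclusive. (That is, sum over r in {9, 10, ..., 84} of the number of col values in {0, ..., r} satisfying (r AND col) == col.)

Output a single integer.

r9=1001 pc2: +4 =4
r10=1010 pc2: +4 =8
r11=1011 pc3: +8 =16
r12=1100 pc2: +4 =20
r13=1101 pc3: +8 =28
r14=1110 pc3: +8 =36
r15=1111 pc4: +16 =52
r16=10000 pc1: +2 =54
r17=10001 pc2: +4 =58
r18=10010 pc2: +4 =62
r19=10011 pc3: +8 =70
r20=10100 pc2: +4 =74
r21=10101 pc3: +8 =82
r22=10110 pc3: +8 =90
r23=10111 pc4: +16 =106
r24=11000 pc2: +4 =110
r25=11001 pc3: +8 =118
r26=11010 pc3: +8 =126
r27=11011 pc4: +16 =142
r28=11100 pc3: +8 =150
r29=11101 pc4: +16 =166
r30=11110 pc4: +16 =182
r31=11111 pc5: +32 =214
r32=100000 pc1: +2 =216
r33=100001 pc2: +4 =220
r34=100010 pc2: +4 =224
r35=100011 pc3: +8 =232
r36=100100 pc2: +4 =236
r37=100101 pc3: +8 =244
r38=100110 pc3: +8 =252
r39=100111 pc4: +16 =268
r40=101000 pc2: +4 =272
r41=101001 pc3: +8 =280
r42=101010 pc3: +8 =288
r43=101011 pc4: +16 =304
r44=101100 pc3: +8 =312
r45=101101 pc4: +16 =328
r46=101110 pc4: +16 =344
r47=101111 pc5: +32 =376
r48=110000 pc2: +4 =380
r49=110001 pc3: +8 =388
r50=110010 pc3: +8 =396
r51=110011 pc4: +16 =412
r52=110100 pc3: +8 =420
r53=110101 pc4: +16 =436
r54=110110 pc4: +16 =452
r55=110111 pc5: +32 =484
r56=111000 pc3: +8 =492
r57=111001 pc4: +16 =508
r58=111010 pc4: +16 =524
r59=111011 pc5: +32 =556
r60=111100 pc4: +16 =572
r61=111101 pc5: +32 =604
r62=111110 pc5: +32 =636
r63=111111 pc6: +64 =700
r64=1000000 pc1: +2 =702
r65=1000001 pc2: +4 =706
r66=1000010 pc2: +4 =710
r67=1000011 pc3: +8 =718
r68=1000100 pc2: +4 =722
r69=1000101 pc3: +8 =730
r70=1000110 pc3: +8 =738
r71=1000111 pc4: +16 =754
r72=1001000 pc2: +4 =758
r73=1001001 pc3: +8 =766
r74=1001010 pc3: +8 =774
r75=1001011 pc4: +16 =790
r76=1001100 pc3: +8 =798
r77=1001101 pc4: +16 =814
r78=1001110 pc4: +16 =830
r79=1001111 pc5: +32 =862
r80=1010000 pc2: +4 =866
r81=1010001 pc3: +8 =874
r82=1010010 pc3: +8 =882
r83=1010011 pc4: +16 =898
r84=1010100 pc3: +8 =906

Answer: 906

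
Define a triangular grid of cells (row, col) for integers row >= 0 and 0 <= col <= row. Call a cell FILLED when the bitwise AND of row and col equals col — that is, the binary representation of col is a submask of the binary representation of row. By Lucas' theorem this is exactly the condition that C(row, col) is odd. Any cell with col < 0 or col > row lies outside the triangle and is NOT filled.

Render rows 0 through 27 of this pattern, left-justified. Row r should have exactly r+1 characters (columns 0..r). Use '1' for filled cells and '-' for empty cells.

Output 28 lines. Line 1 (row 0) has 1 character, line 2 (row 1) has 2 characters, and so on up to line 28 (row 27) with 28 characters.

Answer: 1
11
1-1
1111
1---1
11--11
1-1-1-1
11111111
1-------1
11------11
1-1-----1-1
1111----1111
1---1---1---1
11--11--11--11
1-1-1-1-1-1-1-1
1111111111111111
1---------------1
11--------------11
1-1-------------1-1
1111------------1111
1---1-----------1---1
11--11----------11--11
1-1-1-1---------1-1-1-1
11111111--------11111111
1-------1-------1-------1
11------11------11------11
1-1-----1-1-----1-1-----1-1
1111----1111----1111----1111

Derivation:
r0=0: 1
r1=1: 11
r2=10: 1-1
r3=11: 1111
r4=100: 1---1
r5=101: 11--11
r6=110: 1-1-1-1
r7=111: 11111111
r8=1000: 1-------1
r9=1001: 11------11
r10=1010: 1-1-----1-1
r11=1011: 1111----1111
r12=1100: 1---1---1---1
r13=1101: 11--11--11--11
r14=1110: 1-1-1-1-1-1-1-1
r15=1111: 1111111111111111
r16=10000: 1---------------1
r17=10001: 11--------------11
r18=10010: 1-1-------------1-1
r19=10011: 1111------------1111
r20=10100: 1---1-----------1---1
r21=10101: 11--11----------11--11
r22=10110: 1-1-1-1---------1-1-1-1
r23=10111: 11111111--------11111111
r24=11000: 1-------1-------1-------1
r25=11001: 11------11------11------11
r26=11010: 1-1-----1-1-----1-1-----1-1
r27=11011: 1111----1111----1111----1111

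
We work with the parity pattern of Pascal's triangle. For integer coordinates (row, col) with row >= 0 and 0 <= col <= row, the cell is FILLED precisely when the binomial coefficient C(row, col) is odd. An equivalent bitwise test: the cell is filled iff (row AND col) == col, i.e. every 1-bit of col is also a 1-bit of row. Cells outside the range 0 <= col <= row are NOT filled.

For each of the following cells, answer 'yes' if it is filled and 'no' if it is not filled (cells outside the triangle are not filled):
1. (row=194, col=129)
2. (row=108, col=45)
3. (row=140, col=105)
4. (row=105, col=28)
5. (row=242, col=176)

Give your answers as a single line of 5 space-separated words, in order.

Answer: no no no no yes

Derivation:
(194,129): row=0b11000010, col=0b10000001, row AND col = 0b10000000 = 128; 128 != 129 -> empty
(108,45): row=0b1101100, col=0b101101, row AND col = 0b101100 = 44; 44 != 45 -> empty
(140,105): row=0b10001100, col=0b1101001, row AND col = 0b1000 = 8; 8 != 105 -> empty
(105,28): row=0b1101001, col=0b11100, row AND col = 0b1000 = 8; 8 != 28 -> empty
(242,176): row=0b11110010, col=0b10110000, row AND col = 0b10110000 = 176; 176 == 176 -> filled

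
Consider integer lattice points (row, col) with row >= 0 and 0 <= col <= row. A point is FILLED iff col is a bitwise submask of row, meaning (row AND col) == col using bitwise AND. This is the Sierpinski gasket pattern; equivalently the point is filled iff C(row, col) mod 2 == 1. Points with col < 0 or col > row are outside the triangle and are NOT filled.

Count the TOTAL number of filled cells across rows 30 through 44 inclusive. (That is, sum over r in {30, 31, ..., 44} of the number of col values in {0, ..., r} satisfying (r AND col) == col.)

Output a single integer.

r30=11110 pc4: +16 =16
r31=11111 pc5: +32 =48
r32=100000 pc1: +2 =50
r33=100001 pc2: +4 =54
r34=100010 pc2: +4 =58
r35=100011 pc3: +8 =66
r36=100100 pc2: +4 =70
r37=100101 pc3: +8 =78
r38=100110 pc3: +8 =86
r39=100111 pc4: +16 =102
r40=101000 pc2: +4 =106
r41=101001 pc3: +8 =114
r42=101010 pc3: +8 =122
r43=101011 pc4: +16 =138
r44=101100 pc3: +8 =146

Answer: 146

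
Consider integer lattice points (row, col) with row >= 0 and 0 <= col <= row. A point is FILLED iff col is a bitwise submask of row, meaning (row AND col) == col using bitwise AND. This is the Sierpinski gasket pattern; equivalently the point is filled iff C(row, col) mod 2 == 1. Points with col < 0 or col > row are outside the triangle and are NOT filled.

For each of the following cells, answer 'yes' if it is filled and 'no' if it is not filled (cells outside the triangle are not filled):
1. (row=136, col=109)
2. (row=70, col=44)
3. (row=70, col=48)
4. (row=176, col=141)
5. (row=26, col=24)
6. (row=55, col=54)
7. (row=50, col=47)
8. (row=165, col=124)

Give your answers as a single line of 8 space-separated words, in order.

Answer: no no no no yes yes no no

Derivation:
(136,109): row=0b10001000, col=0b1101101, row AND col = 0b1000 = 8; 8 != 109 -> empty
(70,44): row=0b1000110, col=0b101100, row AND col = 0b100 = 4; 4 != 44 -> empty
(70,48): row=0b1000110, col=0b110000, row AND col = 0b0 = 0; 0 != 48 -> empty
(176,141): row=0b10110000, col=0b10001101, row AND col = 0b10000000 = 128; 128 != 141 -> empty
(26,24): row=0b11010, col=0b11000, row AND col = 0b11000 = 24; 24 == 24 -> filled
(55,54): row=0b110111, col=0b110110, row AND col = 0b110110 = 54; 54 == 54 -> filled
(50,47): row=0b110010, col=0b101111, row AND col = 0b100010 = 34; 34 != 47 -> empty
(165,124): row=0b10100101, col=0b1111100, row AND col = 0b100100 = 36; 36 != 124 -> empty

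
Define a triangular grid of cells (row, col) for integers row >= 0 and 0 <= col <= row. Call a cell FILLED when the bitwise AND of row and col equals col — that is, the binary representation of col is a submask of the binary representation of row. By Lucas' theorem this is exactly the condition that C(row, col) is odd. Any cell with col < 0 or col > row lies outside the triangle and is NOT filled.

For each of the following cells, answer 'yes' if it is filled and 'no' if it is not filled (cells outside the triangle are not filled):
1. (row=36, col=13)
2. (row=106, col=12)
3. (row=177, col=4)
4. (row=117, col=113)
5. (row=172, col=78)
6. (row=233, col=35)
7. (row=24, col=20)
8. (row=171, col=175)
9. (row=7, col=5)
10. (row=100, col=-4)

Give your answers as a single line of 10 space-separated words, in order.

Answer: no no no yes no no no no yes no

Derivation:
(36,13): row=0b100100, col=0b1101, row AND col = 0b100 = 4; 4 != 13 -> empty
(106,12): row=0b1101010, col=0b1100, row AND col = 0b1000 = 8; 8 != 12 -> empty
(177,4): row=0b10110001, col=0b100, row AND col = 0b0 = 0; 0 != 4 -> empty
(117,113): row=0b1110101, col=0b1110001, row AND col = 0b1110001 = 113; 113 == 113 -> filled
(172,78): row=0b10101100, col=0b1001110, row AND col = 0b1100 = 12; 12 != 78 -> empty
(233,35): row=0b11101001, col=0b100011, row AND col = 0b100001 = 33; 33 != 35 -> empty
(24,20): row=0b11000, col=0b10100, row AND col = 0b10000 = 16; 16 != 20 -> empty
(171,175): col outside [0, 171] -> not filled
(7,5): row=0b111, col=0b101, row AND col = 0b101 = 5; 5 == 5 -> filled
(100,-4): col outside [0, 100] -> not filled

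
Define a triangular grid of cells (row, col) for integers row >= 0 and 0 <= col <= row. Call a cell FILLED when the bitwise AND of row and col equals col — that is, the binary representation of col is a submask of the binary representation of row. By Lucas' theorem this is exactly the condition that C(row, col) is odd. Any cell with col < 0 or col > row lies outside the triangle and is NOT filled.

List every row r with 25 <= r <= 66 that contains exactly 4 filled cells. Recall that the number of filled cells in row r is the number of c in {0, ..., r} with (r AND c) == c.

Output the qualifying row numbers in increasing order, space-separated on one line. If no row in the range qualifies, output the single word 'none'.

Answer: 33 34 36 40 48 65 66

Derivation:
Row r has 2^popcount(r) filled cells, so we need popcount(r) = log2(4) = 2.
Scan r = 25..66 and keep those with exactly 2 one-bits:
r=25=11001 popcount=3 -> skip
r=26=11010 popcount=3 -> skip
r=27=11011 popcount=4 -> skip
r=28=11100 popcount=3 -> skip
r=29=11101 popcount=4 -> skip
r=30=11110 popcount=4 -> skip
r=31=11111 popcount=5 -> skip
r=32=100000 popcount=1 -> skip
r=33=100001 popcount=2 -> KEEP
r=34=100010 popcount=2 -> KEEP
r=35=100011 popcount=3 -> skip
r=36=100100 popcount=2 -> KEEP
r=37=100101 popcount=3 -> skip
r=38=100110 popcount=3 -> skip
r=39=100111 popcount=4 -> skip
r=40=101000 popcount=2 -> KEEP
r=41=101001 popcount=3 -> skip
r=42=101010 popcount=3 -> skip
r=43=101011 popcount=4 -> skip
r=44=101100 popcount=3 -> skip
r=45=101101 popcount=4 -> skip
r=46=101110 popcount=4 -> skip
r=47=101111 popcount=5 -> skip
r=48=110000 popcount=2 -> KEEP
r=49=110001 popcount=3 -> skip
r=50=110010 popcount=3 -> skip
r=51=110011 popcount=4 -> skip
r=52=110100 popcount=3 -> skip
r=53=110101 popcount=4 -> skip
r=54=110110 popcount=4 -> skip
r=55=110111 popcount=5 -> skip
r=56=111000 popcount=3 -> skip
r=57=111001 popcount=4 -> skip
r=58=111010 popcount=4 -> skip
r=59=111011 popcount=5 -> skip
r=60=111100 popcount=4 -> skip
r=61=111101 popcount=5 -> skip
r=62=111110 popcount=5 -> skip
r=63=111111 popcount=6 -> skip
r=64=1000000 popcount=1 -> skip
r=65=1000001 popcount=2 -> KEEP
r=66=1000010 popcount=2 -> KEEP
Kept rows: 33 34 36 40 48 65 66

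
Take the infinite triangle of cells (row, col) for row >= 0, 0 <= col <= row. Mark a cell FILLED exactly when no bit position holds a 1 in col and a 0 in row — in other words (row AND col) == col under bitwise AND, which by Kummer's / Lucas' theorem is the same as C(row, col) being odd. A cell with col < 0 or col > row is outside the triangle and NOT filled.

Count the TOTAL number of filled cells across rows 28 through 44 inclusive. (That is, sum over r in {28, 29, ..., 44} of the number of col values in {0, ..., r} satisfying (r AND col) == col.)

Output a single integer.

Answer: 170

Derivation:
r28=11100 pc3: +8 =8
r29=11101 pc4: +16 =24
r30=11110 pc4: +16 =40
r31=11111 pc5: +32 =72
r32=100000 pc1: +2 =74
r33=100001 pc2: +4 =78
r34=100010 pc2: +4 =82
r35=100011 pc3: +8 =90
r36=100100 pc2: +4 =94
r37=100101 pc3: +8 =102
r38=100110 pc3: +8 =110
r39=100111 pc4: +16 =126
r40=101000 pc2: +4 =130
r41=101001 pc3: +8 =138
r42=101010 pc3: +8 =146
r43=101011 pc4: +16 =162
r44=101100 pc3: +8 =170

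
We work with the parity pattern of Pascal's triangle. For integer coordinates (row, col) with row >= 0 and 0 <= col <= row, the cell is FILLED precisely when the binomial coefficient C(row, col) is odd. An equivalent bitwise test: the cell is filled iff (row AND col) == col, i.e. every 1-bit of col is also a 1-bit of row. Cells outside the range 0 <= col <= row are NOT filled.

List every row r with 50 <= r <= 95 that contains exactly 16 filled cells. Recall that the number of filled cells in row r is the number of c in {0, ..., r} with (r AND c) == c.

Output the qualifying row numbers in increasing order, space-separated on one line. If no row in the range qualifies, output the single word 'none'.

Answer: 51 53 54 57 58 60 71 75 77 78 83 85 86 89 90 92

Derivation:
Row r has 2^popcount(r) filled cells, so we need popcount(r) = log2(16) = 4.
Scan r = 50..95 and keep those with exactly 4 one-bits:
r=50=110010 popcount=3 -> skip
r=51=110011 popcount=4 -> KEEP
r=52=110100 popcount=3 -> skip
r=53=110101 popcount=4 -> KEEP
r=54=110110 popcount=4 -> KEEP
r=55=110111 popcount=5 -> skip
r=56=111000 popcount=3 -> skip
r=57=111001 popcount=4 -> KEEP
r=58=111010 popcount=4 -> KEEP
r=59=111011 popcount=5 -> skip
r=60=111100 popcount=4 -> KEEP
r=61=111101 popcount=5 -> skip
r=62=111110 popcount=5 -> skip
r=63=111111 popcount=6 -> skip
r=64=1000000 popcount=1 -> skip
r=65=1000001 popcount=2 -> skip
r=66=1000010 popcount=2 -> skip
r=67=1000011 popcount=3 -> skip
r=68=1000100 popcount=2 -> skip
r=69=1000101 popcount=3 -> skip
r=70=1000110 popcount=3 -> skip
r=71=1000111 popcount=4 -> KEEP
r=72=1001000 popcount=2 -> skip
r=73=1001001 popcount=3 -> skip
r=74=1001010 popcount=3 -> skip
r=75=1001011 popcount=4 -> KEEP
r=76=1001100 popcount=3 -> skip
r=77=1001101 popcount=4 -> KEEP
r=78=1001110 popcount=4 -> KEEP
r=79=1001111 popcount=5 -> skip
r=80=1010000 popcount=2 -> skip
r=81=1010001 popcount=3 -> skip
r=82=1010010 popcount=3 -> skip
r=83=1010011 popcount=4 -> KEEP
r=84=1010100 popcount=3 -> skip
r=85=1010101 popcount=4 -> KEEP
r=86=1010110 popcount=4 -> KEEP
r=87=1010111 popcount=5 -> skip
r=88=1011000 popcount=3 -> skip
r=89=1011001 popcount=4 -> KEEP
r=90=1011010 popcount=4 -> KEEP
r=91=1011011 popcount=5 -> skip
r=92=1011100 popcount=4 -> KEEP
r=93=1011101 popcount=5 -> skip
r=94=1011110 popcount=5 -> skip
r=95=1011111 popcount=6 -> skip
Kept rows: 51 53 54 57 58 60 71 75 77 78 83 85 86 89 90 92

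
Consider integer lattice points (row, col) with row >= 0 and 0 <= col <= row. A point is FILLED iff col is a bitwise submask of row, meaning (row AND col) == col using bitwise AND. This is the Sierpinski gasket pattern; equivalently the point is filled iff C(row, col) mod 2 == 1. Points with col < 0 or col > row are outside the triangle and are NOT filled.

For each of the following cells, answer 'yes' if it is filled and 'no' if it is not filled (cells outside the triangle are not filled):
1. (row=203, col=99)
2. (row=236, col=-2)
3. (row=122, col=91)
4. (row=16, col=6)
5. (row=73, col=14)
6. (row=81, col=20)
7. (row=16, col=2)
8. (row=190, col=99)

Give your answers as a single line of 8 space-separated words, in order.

(203,99): row=0b11001011, col=0b1100011, row AND col = 0b1000011 = 67; 67 != 99 -> empty
(236,-2): col outside [0, 236] -> not filled
(122,91): row=0b1111010, col=0b1011011, row AND col = 0b1011010 = 90; 90 != 91 -> empty
(16,6): row=0b10000, col=0b110, row AND col = 0b0 = 0; 0 != 6 -> empty
(73,14): row=0b1001001, col=0b1110, row AND col = 0b1000 = 8; 8 != 14 -> empty
(81,20): row=0b1010001, col=0b10100, row AND col = 0b10000 = 16; 16 != 20 -> empty
(16,2): row=0b10000, col=0b10, row AND col = 0b0 = 0; 0 != 2 -> empty
(190,99): row=0b10111110, col=0b1100011, row AND col = 0b100010 = 34; 34 != 99 -> empty

Answer: no no no no no no no no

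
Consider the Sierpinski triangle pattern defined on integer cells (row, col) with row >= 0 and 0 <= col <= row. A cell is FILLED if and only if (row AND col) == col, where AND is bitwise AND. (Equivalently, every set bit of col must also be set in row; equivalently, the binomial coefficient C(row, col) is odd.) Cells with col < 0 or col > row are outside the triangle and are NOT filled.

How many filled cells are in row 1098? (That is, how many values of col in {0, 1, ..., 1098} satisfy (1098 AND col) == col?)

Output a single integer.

1098 in binary = 10001001010
popcount(1098) = number of 1-bits in 10001001010 = 4
A col c satisfies (1098 AND c) == c iff every set bit of c is also set in 1098; each of the 4 set bits of 1098 can independently be on or off in c.
count = 2^4 = 16

Answer: 16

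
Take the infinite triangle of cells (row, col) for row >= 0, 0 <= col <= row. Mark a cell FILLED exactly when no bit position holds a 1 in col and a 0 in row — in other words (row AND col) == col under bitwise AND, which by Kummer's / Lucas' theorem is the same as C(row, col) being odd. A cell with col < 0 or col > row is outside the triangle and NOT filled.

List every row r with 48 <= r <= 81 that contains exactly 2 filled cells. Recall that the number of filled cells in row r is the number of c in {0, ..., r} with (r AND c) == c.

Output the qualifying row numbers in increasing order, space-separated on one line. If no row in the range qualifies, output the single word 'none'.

Row r has 2^popcount(r) filled cells, so we need popcount(r) = log2(2) = 1.
Scan r = 48..81 and keep those with exactly 1 one-bits:
r=48=110000 popcount=2 -> skip
r=49=110001 popcount=3 -> skip
r=50=110010 popcount=3 -> skip
r=51=110011 popcount=4 -> skip
r=52=110100 popcount=3 -> skip
r=53=110101 popcount=4 -> skip
r=54=110110 popcount=4 -> skip
r=55=110111 popcount=5 -> skip
r=56=111000 popcount=3 -> skip
r=57=111001 popcount=4 -> skip
r=58=111010 popcount=4 -> skip
r=59=111011 popcount=5 -> skip
r=60=111100 popcount=4 -> skip
r=61=111101 popcount=5 -> skip
r=62=111110 popcount=5 -> skip
r=63=111111 popcount=6 -> skip
r=64=1000000 popcount=1 -> KEEP
r=65=1000001 popcount=2 -> skip
r=66=1000010 popcount=2 -> skip
r=67=1000011 popcount=3 -> skip
r=68=1000100 popcount=2 -> skip
r=69=1000101 popcount=3 -> skip
r=70=1000110 popcount=3 -> skip
r=71=1000111 popcount=4 -> skip
r=72=1001000 popcount=2 -> skip
r=73=1001001 popcount=3 -> skip
r=74=1001010 popcount=3 -> skip
r=75=1001011 popcount=4 -> skip
r=76=1001100 popcount=3 -> skip
r=77=1001101 popcount=4 -> skip
r=78=1001110 popcount=4 -> skip
r=79=1001111 popcount=5 -> skip
r=80=1010000 popcount=2 -> skip
r=81=1010001 popcount=3 -> skip
Kept rows: 64

Answer: 64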